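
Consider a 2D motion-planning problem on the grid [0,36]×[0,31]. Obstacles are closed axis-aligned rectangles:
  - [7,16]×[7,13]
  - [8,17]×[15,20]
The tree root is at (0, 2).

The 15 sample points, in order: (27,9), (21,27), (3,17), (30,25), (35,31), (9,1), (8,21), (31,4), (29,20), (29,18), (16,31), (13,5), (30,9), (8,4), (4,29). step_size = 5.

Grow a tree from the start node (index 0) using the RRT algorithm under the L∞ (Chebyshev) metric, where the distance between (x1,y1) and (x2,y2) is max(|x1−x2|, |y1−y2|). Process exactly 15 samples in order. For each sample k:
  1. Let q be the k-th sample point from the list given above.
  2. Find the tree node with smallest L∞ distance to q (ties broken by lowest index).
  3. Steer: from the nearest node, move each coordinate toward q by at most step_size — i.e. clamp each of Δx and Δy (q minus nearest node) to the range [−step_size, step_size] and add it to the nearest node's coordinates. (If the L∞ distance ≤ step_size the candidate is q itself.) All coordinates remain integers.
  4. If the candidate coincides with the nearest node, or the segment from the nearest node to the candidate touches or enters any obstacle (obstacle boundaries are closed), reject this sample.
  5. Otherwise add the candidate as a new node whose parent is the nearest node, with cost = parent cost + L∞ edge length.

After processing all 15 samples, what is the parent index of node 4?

1. q=(27,9) nearest=0 d=27 new=(5,7) → add node 1 parent=0 cost=5
2. q=(21,27) nearest=1 d=20 new=(10,12) → blocked by [7,16]×[7,13], reject
3. q=(3,17) nearest=1 d=10 new=(3,12) → add node 2 parent=1 cost=10
4. q=(30,25) nearest=1 d=25 new=(10,12) → blocked by [7,16]×[7,13], reject
5. q=(35,31) nearest=1 d=30 new=(10,12) → blocked by [7,16]×[7,13], reject
6. q=(9,1) nearest=1 d=6 new=(9,2) → add node 3 parent=1 cost=10
7. q=(8,21) nearest=2 d=9 new=(8,17) → blocked by [8,17]×[15,20], reject
8. q=(31,4) nearest=3 d=22 new=(14,4) → add node 4 parent=3 cost=15
9. q=(29,20) nearest=4 d=16 new=(19,9) → add node 5 parent=4 cost=20
10. q=(29,18) nearest=5 d=10 new=(24,14) → add node 6 parent=5 cost=25
11. q=(16,31) nearest=6 d=17 new=(19,19) → add node 7 parent=6 cost=30
12. q=(13,5) nearest=4 d=1 new=(13,5) → add node 8 parent=4 cost=16
13. q=(30,9) nearest=6 d=6 new=(29,9) → add node 9 parent=6 cost=30
14. q=(8,4) nearest=3 d=2 new=(8,4) → add node 10 parent=3 cost=12
15. q=(4,29) nearest=7 d=15 new=(14,24) → add node 11 parent=7 cost=35

Parent of node 4: 3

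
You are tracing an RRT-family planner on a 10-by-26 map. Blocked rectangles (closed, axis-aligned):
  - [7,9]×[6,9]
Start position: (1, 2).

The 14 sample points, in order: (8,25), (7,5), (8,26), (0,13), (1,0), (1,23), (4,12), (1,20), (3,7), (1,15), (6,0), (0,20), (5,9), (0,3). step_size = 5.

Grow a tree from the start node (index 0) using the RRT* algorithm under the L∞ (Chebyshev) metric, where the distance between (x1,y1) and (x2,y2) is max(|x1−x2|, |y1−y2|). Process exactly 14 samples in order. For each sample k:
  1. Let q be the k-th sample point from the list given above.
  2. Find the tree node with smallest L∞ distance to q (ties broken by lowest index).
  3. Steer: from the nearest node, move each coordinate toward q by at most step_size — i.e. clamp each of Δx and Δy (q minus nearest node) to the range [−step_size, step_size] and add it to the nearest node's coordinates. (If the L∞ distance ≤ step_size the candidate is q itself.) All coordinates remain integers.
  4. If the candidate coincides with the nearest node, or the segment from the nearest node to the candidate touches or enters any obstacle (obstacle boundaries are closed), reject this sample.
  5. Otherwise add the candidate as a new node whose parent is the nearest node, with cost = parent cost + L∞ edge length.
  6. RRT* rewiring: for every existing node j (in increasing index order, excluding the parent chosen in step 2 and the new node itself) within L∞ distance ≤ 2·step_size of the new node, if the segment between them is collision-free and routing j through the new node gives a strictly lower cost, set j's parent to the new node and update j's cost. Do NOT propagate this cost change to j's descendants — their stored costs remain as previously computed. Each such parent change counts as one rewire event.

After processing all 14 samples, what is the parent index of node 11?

Parent of node 11: 0

1. q=(8,25) nearest=0 d=23 new=(6,7) → add node 1 parent=0 cost=5
2. q=(7,5) nearest=1 d=2 new=(7,5) → add node 2 parent=1 cost=7
3. q=(8,26) nearest=1 d=19 new=(8,12) → add node 3 parent=1 cost=10
4. q=(0,13) nearest=1 d=6 new=(1,12) → add node 4 parent=1 cost=10
5. q=(1,0) nearest=0 d=2 new=(1,0) → add node 5 parent=0 cost=2
6. q=(1,23) nearest=3 d=11 new=(3,17) → add node 6 parent=3 cost=15
7. q=(4,12) nearest=4 d=3 new=(4,12) → add node 7 parent=4 cost=13
8. q=(1,20) nearest=6 d=3 new=(1,20) → add node 8 parent=6 cost=18
9. q=(3,7) nearest=1 d=3 new=(3,7) → add node 9 parent=1 cost=8
10. q=(1,15) nearest=6 d=2 new=(1,15) → add node 10 parent=6 cost=17
11. q=(6,0) nearest=0 d=5 new=(6,0) → add node 11 parent=0 cost=5
12. q=(0,20) nearest=8 d=1 new=(0,20) → add node 12 parent=8 cost=19
13. q=(5,9) nearest=1 d=2 new=(5,9) → add node 13 parent=1 cost=7; rewire 7→13 (10<13); rewire 10→13 (13<17)
14. q=(0,3) nearest=0 d=1 new=(0,3) → add node 14 parent=0 cost=1; rewire 9→14 (5<8)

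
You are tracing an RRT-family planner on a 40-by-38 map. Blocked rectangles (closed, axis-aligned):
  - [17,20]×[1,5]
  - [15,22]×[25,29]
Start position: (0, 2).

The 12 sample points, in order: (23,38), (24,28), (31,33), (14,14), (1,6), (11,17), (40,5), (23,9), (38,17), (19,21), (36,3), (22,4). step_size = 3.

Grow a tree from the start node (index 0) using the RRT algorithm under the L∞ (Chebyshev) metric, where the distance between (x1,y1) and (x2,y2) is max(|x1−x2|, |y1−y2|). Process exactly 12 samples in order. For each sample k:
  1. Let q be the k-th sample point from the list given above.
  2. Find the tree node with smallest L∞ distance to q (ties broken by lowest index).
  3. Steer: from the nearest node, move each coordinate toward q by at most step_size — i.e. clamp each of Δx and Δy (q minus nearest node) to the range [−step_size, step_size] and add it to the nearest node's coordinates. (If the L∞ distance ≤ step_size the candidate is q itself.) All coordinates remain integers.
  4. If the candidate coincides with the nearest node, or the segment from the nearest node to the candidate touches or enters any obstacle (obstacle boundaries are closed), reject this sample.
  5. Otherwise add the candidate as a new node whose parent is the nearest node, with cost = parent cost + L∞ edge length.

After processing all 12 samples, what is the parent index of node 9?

Parent of node 9: 8

1. q=(23,38) nearest=0 d=36 new=(3,5) → add node 1 parent=0 cost=3
2. q=(24,28) nearest=1 d=23 new=(6,8) → add node 2 parent=1 cost=6
3. q=(31,33) nearest=2 d=25 new=(9,11) → add node 3 parent=2 cost=9
4. q=(14,14) nearest=3 d=5 new=(12,14) → add node 4 parent=3 cost=12
5. q=(1,6) nearest=1 d=2 new=(1,6) → add node 5 parent=1 cost=5
6. q=(11,17) nearest=4 d=3 new=(11,17) → add node 6 parent=4 cost=15
7. q=(40,5) nearest=4 d=28 new=(15,11) → add node 7 parent=4 cost=15
8. q=(23,9) nearest=7 d=8 new=(18,9) → add node 8 parent=7 cost=18
9. q=(38,17) nearest=8 d=20 new=(21,12) → add node 9 parent=8 cost=21
10. q=(19,21) nearest=4 d=7 new=(15,17) → add node 10 parent=4 cost=15
11. q=(36,3) nearest=9 d=15 new=(24,9) → add node 11 parent=9 cost=24
12. q=(22,4) nearest=8 d=5 new=(21,6) → add node 12 parent=8 cost=21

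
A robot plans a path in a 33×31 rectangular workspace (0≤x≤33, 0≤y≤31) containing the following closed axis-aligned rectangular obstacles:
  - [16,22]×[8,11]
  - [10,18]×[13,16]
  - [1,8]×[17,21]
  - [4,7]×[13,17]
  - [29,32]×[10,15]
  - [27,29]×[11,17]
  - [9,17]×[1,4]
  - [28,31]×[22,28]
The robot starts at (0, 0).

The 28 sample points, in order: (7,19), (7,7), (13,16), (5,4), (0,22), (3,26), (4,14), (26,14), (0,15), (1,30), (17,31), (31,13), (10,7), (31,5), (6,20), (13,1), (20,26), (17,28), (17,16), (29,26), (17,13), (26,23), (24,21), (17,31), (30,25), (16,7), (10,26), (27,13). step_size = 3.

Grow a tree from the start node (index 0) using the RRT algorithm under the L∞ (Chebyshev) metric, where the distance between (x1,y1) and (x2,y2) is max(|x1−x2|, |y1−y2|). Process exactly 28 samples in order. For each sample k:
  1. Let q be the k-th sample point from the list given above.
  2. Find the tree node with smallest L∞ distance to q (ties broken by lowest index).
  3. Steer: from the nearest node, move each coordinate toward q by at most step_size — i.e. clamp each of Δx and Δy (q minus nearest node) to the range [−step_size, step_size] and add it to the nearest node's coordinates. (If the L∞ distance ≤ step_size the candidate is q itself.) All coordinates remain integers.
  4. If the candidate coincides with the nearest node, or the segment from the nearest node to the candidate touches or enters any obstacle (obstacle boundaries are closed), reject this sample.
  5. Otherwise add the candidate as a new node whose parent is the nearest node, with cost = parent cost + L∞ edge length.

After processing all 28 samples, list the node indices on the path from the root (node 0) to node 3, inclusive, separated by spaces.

Path: 0 1 2 3

1. q=(7,19) nearest=0 d=19 new=(3,3) → add node 1 parent=0 cost=3
2. q=(7,7) nearest=1 d=4 new=(6,6) → add node 2 parent=1 cost=6
3. q=(13,16) nearest=2 d=10 new=(9,9) → add node 3 parent=2 cost=9
4. q=(5,4) nearest=1 d=2 new=(5,4) → add node 4 parent=1 cost=5
5. q=(0,22) nearest=3 d=13 new=(6,12) → add node 5 parent=3 cost=12
6. q=(3,26) nearest=5 d=14 new=(3,15) → blocked by [4,7]×[13,17], reject
7. q=(4,14) nearest=5 d=2 new=(4,14) → blocked by [4,7]×[13,17], reject
8. q=(26,14) nearest=3 d=17 new=(12,12) → add node 6 parent=3 cost=12
9. q=(0,15) nearest=5 d=6 new=(3,15) → blocked by [4,7]×[13,17], reject
10. q=(1,30) nearest=5 d=18 new=(3,15) → blocked by [4,7]×[13,17], reject
11. q=(17,31) nearest=5 d=19 new=(9,15) → blocked by [4,7]×[13,17], reject
12. q=(31,13) nearest=6 d=19 new=(15,13) → blocked by [10,18]×[13,16], reject
13. q=(10,7) nearest=3 d=2 new=(10,7) → add node 7 parent=3 cost=11
14. q=(31,5) nearest=6 d=19 new=(15,9) → add node 8 parent=6 cost=15
15. q=(6,20) nearest=5 d=8 new=(6,15) → blocked by [4,7]×[13,17], reject
16. q=(13,1) nearest=7 d=6 new=(13,4) → blocked by [9,17]×[1,4], reject
17. q=(20,26) nearest=5 d=14 new=(9,15) → blocked by [4,7]×[13,17], reject
18. q=(17,28) nearest=5 d=16 new=(9,15) → blocked by [4,7]×[13,17], reject
19. q=(17,16) nearest=6 d=5 new=(15,15) → blocked by [10,18]×[13,16], reject
20. q=(29,26) nearest=6 d=17 new=(15,15) → blocked by [10,18]×[13,16], reject
21. q=(17,13) nearest=8 d=4 new=(17,12) → blocked by [16,22]×[8,11], reject
22. q=(26,23) nearest=6 d=14 new=(15,15) → blocked by [10,18]×[13,16], reject
23. q=(24,21) nearest=6 d=12 new=(15,15) → blocked by [10,18]×[13,16], reject
24. q=(17,31) nearest=5 d=19 new=(9,15) → blocked by [4,7]×[13,17], reject
25. q=(30,25) nearest=8 d=16 new=(18,12) → blocked by [16,22]×[8,11], reject
26. q=(16,7) nearest=8 d=2 new=(16,7) → add node 9 parent=8 cost=17
27. q=(10,26) nearest=5 d=14 new=(9,15) → blocked by [4,7]×[13,17], reject
28. q=(27,13) nearest=9 d=11 new=(19,10) → blocked by [16,22]×[8,11], reject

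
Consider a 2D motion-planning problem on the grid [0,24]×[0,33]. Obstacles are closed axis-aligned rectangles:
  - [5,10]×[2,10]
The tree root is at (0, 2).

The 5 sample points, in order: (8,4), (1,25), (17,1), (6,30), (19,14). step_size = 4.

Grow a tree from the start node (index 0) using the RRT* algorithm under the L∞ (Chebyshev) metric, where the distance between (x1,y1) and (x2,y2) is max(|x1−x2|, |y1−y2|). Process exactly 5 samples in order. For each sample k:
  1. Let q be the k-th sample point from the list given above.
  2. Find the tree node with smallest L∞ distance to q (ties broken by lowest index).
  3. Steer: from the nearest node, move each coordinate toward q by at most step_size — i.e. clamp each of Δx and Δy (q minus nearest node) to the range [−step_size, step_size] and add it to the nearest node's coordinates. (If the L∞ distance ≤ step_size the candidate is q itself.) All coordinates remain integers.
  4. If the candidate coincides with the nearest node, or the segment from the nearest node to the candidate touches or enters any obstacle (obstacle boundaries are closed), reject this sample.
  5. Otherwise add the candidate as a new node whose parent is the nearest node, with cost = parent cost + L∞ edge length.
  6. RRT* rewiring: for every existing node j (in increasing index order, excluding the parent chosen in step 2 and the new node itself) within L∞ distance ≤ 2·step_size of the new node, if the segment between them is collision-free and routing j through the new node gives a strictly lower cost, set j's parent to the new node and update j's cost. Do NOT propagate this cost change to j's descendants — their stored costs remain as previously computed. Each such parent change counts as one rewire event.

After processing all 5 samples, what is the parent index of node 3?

1. q=(8,4) nearest=0 d=8 new=(4,4) → add node 1 parent=0 cost=4
2. q=(1,25) nearest=1 d=21 new=(1,8) → add node 2 parent=1 cost=8
3. q=(17,1) nearest=1 d=13 new=(8,1) → blocked by [5,10]×[2,10], reject
4. q=(6,30) nearest=2 d=22 new=(5,12) → add node 3 parent=2 cost=12
5. q=(19,14) nearest=3 d=14 new=(9,14) → add node 4 parent=3 cost=16

Parent of node 3: 2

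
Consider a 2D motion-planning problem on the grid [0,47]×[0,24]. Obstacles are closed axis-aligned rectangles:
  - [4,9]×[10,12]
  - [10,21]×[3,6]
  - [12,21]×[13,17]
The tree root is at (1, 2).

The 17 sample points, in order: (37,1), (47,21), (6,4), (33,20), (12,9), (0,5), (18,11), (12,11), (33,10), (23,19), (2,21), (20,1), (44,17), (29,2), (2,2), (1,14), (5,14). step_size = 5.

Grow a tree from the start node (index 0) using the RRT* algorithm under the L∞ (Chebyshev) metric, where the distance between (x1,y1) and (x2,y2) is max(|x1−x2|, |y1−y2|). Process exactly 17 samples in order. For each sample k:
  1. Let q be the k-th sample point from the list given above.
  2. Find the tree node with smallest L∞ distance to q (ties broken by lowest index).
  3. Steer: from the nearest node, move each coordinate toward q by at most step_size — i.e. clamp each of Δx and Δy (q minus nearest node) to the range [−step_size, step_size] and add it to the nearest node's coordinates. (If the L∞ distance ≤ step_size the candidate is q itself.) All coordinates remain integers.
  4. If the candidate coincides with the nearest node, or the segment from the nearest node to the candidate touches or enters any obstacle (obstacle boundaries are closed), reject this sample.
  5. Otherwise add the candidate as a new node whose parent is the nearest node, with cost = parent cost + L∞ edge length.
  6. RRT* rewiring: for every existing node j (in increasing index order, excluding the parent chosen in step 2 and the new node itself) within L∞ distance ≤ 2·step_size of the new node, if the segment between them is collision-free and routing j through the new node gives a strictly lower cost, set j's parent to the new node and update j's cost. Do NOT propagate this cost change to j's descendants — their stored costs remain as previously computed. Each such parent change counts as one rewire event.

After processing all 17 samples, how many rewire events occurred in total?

Rewire events: 3

1. q=(37,1) nearest=0 d=36 new=(6,1) → add node 1 parent=0 cost=5
2. q=(47,21) nearest=1 d=41 new=(11,6) → blocked by [10,21]×[3,6], reject
3. q=(6,4) nearest=1 d=3 new=(6,4) → add node 2 parent=1 cost=8
4. q=(33,20) nearest=1 d=27 new=(11,6) → blocked by [10,21]×[3,6], reject
5. q=(12,9) nearest=2 d=6 new=(11,9) → add node 3 parent=2 cost=13
6. q=(0,5) nearest=0 d=3 new=(0,5) → add node 4 parent=0 cost=3
7. q=(18,11) nearest=3 d=7 new=(16,11) → add node 5 parent=3 cost=18
8. q=(12,11) nearest=3 d=2 new=(12,11) → add node 6 parent=3 cost=15
9. q=(33,10) nearest=5 d=17 new=(21,10) → add node 7 parent=5 cost=23
10. q=(23,19) nearest=5 d=8 new=(21,16) → blocked by [12,21]×[13,17], reject
11. q=(2,21) nearest=6 d=10 new=(7,16) → add node 8 parent=6 cost=20
12. q=(20,1) nearest=3 d=9 new=(16,4) → blocked by [10,21]×[3,6], reject
13. q=(44,17) nearest=7 d=23 new=(26,15) → add node 9 parent=7 cost=28
14. q=(29,2) nearest=7 d=8 new=(26,5) → add node 10 parent=7 cost=28
15. q=(2,2) nearest=0 d=1 new=(2,2) → add node 11 parent=0 cost=1; rewire 2→11 (5<8); rewire 3→11 (10<13); rewire 6→11 (11<15)
16. q=(1,14) nearest=8 d=6 new=(2,14) → add node 12 parent=8 cost=25
17. q=(5,14) nearest=8 d=2 new=(5,14) → add node 13 parent=8 cost=22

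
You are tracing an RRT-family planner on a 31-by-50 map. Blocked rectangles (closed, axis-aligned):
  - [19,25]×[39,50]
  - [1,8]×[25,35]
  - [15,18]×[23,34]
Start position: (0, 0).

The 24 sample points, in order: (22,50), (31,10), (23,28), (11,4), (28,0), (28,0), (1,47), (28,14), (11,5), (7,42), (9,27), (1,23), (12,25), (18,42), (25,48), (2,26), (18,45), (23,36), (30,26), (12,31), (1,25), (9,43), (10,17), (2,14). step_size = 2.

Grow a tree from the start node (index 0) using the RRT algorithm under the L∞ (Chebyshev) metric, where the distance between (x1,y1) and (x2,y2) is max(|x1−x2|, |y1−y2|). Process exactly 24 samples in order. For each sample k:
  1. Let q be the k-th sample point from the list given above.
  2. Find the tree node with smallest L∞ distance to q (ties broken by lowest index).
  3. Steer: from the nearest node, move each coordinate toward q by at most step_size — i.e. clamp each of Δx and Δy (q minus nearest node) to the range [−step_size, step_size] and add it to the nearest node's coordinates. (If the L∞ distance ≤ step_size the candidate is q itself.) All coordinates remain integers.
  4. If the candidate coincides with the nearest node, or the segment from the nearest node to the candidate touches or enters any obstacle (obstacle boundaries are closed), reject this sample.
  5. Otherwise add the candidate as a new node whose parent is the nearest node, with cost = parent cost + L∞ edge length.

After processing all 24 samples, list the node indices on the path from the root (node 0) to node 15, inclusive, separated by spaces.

1. q=(22,50) nearest=0 d=50 new=(2,2) → add node 1 parent=0 cost=2
2. q=(31,10) nearest=1 d=29 new=(4,4) → add node 2 parent=1 cost=4
3. q=(23,28) nearest=2 d=24 new=(6,6) → add node 3 parent=2 cost=6
4. q=(11,4) nearest=3 d=5 new=(8,4) → add node 4 parent=3 cost=8
5. q=(28,0) nearest=4 d=20 new=(10,2) → add node 5 parent=4 cost=10
6. q=(28,0) nearest=5 d=18 new=(12,0) → add node 6 parent=5 cost=12
7. q=(1,47) nearest=3 d=41 new=(4,8) → add node 7 parent=3 cost=8
8. q=(28,14) nearest=6 d=16 new=(14,2) → add node 8 parent=6 cost=14
9. q=(11,5) nearest=4 d=3 new=(10,5) → add node 9 parent=4 cost=10
10. q=(7,42) nearest=7 d=34 new=(6,10) → add node 10 parent=7 cost=10
11. q=(9,27) nearest=10 d=17 new=(8,12) → add node 11 parent=10 cost=12
12. q=(1,23) nearest=11 d=11 new=(6,14) → add node 12 parent=11 cost=14
13. q=(12,25) nearest=12 d=11 new=(8,16) → add node 13 parent=12 cost=16
14. q=(18,42) nearest=13 d=26 new=(10,18) → add node 14 parent=13 cost=18
15. q=(25,48) nearest=14 d=30 new=(12,20) → add node 15 parent=14 cost=20
16. q=(2,26) nearest=14 d=8 new=(8,20) → add node 16 parent=14 cost=20
17. q=(18,45) nearest=15 d=25 new=(14,22) → add node 17 parent=15 cost=22
18. q=(23,36) nearest=17 d=14 new=(16,24) → blocked by [15,18]×[23,34], reject
19. q=(30,26) nearest=17 d=16 new=(16,24) → blocked by [15,18]×[23,34], reject
20. q=(12,31) nearest=17 d=9 new=(12,24) → add node 18 parent=17 cost=24
21. q=(1,25) nearest=16 d=7 new=(6,22) → add node 19 parent=16 cost=22
22. q=(9,43) nearest=18 d=19 new=(10,26) → add node 20 parent=18 cost=26
23. q=(10,17) nearest=14 d=1 new=(10,17) → add node 21 parent=14 cost=19
24. q=(2,14) nearest=10 d=4 new=(4,12) → add node 22 parent=10 cost=12

Path: 0 1 2 3 7 10 11 12 13 14 15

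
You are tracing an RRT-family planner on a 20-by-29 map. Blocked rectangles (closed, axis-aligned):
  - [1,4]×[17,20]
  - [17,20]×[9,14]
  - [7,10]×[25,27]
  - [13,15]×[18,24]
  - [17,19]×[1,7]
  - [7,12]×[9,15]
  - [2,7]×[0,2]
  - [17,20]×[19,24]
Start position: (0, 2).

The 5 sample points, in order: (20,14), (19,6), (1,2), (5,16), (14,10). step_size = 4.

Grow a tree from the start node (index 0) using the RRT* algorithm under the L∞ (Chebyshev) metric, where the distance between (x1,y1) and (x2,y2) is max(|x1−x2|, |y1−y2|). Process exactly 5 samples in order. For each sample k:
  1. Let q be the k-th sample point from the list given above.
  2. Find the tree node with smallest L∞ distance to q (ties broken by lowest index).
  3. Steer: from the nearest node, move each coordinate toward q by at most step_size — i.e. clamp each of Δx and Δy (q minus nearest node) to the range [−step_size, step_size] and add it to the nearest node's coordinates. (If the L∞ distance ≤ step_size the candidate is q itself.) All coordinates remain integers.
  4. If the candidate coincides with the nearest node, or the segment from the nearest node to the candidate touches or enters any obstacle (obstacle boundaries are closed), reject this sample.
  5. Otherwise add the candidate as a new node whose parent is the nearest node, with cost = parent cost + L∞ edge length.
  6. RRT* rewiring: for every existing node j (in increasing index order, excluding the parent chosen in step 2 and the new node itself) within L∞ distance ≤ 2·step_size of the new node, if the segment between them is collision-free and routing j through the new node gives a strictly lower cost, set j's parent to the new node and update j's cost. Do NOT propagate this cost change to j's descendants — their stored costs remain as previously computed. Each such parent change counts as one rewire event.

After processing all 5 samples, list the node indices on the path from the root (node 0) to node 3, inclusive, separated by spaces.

1. q=(20,14) nearest=0 d=20 new=(4,6) → add node 1 parent=0 cost=4
2. q=(19,6) nearest=1 d=15 new=(8,6) → add node 2 parent=1 cost=8
3. q=(1,2) nearest=0 d=1 new=(1,2) → add node 3 parent=0 cost=1
4. q=(5,16) nearest=1 d=10 new=(5,10) → add node 4 parent=1 cost=8
5. q=(14,10) nearest=2 d=6 new=(12,10) → blocked by [7,12]×[9,15], reject

Path: 0 3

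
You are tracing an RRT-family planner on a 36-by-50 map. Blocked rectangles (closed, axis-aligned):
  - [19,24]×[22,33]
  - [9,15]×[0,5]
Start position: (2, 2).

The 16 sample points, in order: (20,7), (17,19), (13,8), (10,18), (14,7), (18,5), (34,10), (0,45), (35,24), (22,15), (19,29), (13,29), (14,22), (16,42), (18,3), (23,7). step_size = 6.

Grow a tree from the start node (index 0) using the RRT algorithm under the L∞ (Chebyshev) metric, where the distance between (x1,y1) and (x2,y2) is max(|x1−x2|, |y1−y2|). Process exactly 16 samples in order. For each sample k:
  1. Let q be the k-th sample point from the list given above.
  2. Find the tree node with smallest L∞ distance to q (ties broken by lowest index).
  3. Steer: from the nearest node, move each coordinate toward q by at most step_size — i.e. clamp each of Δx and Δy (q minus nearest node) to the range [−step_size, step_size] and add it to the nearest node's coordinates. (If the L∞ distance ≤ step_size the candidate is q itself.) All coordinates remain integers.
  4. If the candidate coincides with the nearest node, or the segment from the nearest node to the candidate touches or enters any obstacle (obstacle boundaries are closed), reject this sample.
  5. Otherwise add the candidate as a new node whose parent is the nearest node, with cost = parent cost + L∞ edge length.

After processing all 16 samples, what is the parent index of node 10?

1. q=(20,7) nearest=0 d=18 new=(8,7) → add node 1 parent=0 cost=6
2. q=(17,19) nearest=1 d=12 new=(14,13) → add node 2 parent=1 cost=12
3. q=(13,8) nearest=1 d=5 new=(13,8) → add node 3 parent=1 cost=11
4. q=(10,18) nearest=2 d=5 new=(10,18) → add node 4 parent=2 cost=17
5. q=(14,7) nearest=3 d=1 new=(14,7) → add node 5 parent=3 cost=12
6. q=(18,5) nearest=5 d=4 new=(18,5) → add node 6 parent=5 cost=16
7. q=(34,10) nearest=6 d=16 new=(24,10) → add node 7 parent=6 cost=22
8. q=(0,45) nearest=4 d=27 new=(4,24) → add node 8 parent=4 cost=23
9. q=(35,24) nearest=7 d=14 new=(30,16) → add node 9 parent=7 cost=28
10. q=(22,15) nearest=7 d=5 new=(22,15) → add node 10 parent=7 cost=27
11. q=(19,29) nearest=4 d=11 new=(16,24) → add node 11 parent=4 cost=23
12. q=(13,29) nearest=11 d=5 new=(13,29) → add node 12 parent=11 cost=28
13. q=(14,22) nearest=11 d=2 new=(14,22) → add node 13 parent=11 cost=25
14. q=(16,42) nearest=12 d=13 new=(16,35) → add node 14 parent=12 cost=34
15. q=(18,3) nearest=6 d=2 new=(18,3) → add node 15 parent=6 cost=18
16. q=(23,7) nearest=7 d=3 new=(23,7) → add node 16 parent=7 cost=25

Parent of node 10: 7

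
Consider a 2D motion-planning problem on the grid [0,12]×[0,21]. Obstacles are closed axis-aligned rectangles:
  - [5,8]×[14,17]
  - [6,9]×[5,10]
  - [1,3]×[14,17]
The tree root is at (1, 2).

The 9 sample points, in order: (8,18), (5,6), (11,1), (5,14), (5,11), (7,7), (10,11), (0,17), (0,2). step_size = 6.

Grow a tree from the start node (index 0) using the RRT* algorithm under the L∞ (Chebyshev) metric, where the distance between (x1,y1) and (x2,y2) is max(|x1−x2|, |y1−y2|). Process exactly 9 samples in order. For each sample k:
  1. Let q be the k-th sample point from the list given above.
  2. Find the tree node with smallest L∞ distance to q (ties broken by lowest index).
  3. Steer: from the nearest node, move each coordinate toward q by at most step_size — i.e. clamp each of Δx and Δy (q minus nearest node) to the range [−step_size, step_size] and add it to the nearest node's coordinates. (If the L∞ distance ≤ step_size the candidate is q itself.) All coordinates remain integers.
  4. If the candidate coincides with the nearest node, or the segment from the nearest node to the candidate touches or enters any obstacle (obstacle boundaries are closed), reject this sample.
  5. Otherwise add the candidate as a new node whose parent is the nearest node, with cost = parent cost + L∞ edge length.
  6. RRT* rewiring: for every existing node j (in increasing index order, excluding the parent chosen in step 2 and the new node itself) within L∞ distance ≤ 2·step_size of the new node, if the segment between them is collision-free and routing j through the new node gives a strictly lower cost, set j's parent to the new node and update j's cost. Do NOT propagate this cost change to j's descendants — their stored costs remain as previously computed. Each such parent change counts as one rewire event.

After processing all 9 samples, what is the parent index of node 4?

1. q=(8,18) nearest=0 d=16 new=(7,8) → blocked by [6,9]×[5,10], reject
2. q=(5,6) nearest=0 d=4 new=(5,6) → add node 1 parent=0 cost=4
3. q=(11,1) nearest=1 d=6 new=(11,1) → blocked by [6,9]×[5,10], reject
4. q=(5,14) nearest=1 d=8 new=(5,12) → add node 2 parent=1 cost=10
5. q=(5,11) nearest=2 d=1 new=(5,11) → add node 3 parent=2 cost=11
6. q=(7,7) nearest=1 d=2 new=(7,7) → blocked by [6,9]×[5,10], reject
7. q=(10,11) nearest=1 d=5 new=(10,11) → blocked by [6,9]×[5,10], reject
8. q=(0,17) nearest=2 d=5 new=(0,17) → blocked by [1,3]×[14,17], reject
9. q=(0,2) nearest=0 d=1 new=(0,2) → add node 4 parent=0 cost=1; rewire 3→4 (10<11)

Parent of node 4: 0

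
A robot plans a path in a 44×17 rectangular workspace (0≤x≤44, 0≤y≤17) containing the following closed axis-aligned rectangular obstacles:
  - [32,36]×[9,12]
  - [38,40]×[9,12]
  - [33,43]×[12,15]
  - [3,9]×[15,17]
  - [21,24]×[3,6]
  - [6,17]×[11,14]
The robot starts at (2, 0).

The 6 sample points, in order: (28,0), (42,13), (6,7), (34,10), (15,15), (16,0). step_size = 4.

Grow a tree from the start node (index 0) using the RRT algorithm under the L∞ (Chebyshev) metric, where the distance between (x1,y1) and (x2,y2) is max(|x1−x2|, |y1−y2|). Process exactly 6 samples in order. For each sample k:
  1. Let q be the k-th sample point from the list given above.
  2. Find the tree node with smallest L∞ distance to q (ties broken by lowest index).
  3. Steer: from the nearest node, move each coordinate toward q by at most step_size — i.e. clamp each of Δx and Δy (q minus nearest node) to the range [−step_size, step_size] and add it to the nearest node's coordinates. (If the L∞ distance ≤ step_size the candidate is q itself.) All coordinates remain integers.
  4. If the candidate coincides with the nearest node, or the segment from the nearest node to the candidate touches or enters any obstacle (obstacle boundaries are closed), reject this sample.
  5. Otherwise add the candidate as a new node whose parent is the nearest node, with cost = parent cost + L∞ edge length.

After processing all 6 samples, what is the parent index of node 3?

Parent of node 3: 2

1. q=(28,0) nearest=0 d=26 new=(6,0) → add node 1 parent=0 cost=4
2. q=(42,13) nearest=1 d=36 new=(10,4) → add node 2 parent=1 cost=8
3. q=(6,7) nearest=2 d=4 new=(6,7) → add node 3 parent=2 cost=12
4. q=(34,10) nearest=2 d=24 new=(14,8) → add node 4 parent=2 cost=12
5. q=(15,15) nearest=4 d=7 new=(15,12) → blocked by [6,17]×[11,14], reject
6. q=(16,0) nearest=2 d=6 new=(14,0) → add node 5 parent=2 cost=12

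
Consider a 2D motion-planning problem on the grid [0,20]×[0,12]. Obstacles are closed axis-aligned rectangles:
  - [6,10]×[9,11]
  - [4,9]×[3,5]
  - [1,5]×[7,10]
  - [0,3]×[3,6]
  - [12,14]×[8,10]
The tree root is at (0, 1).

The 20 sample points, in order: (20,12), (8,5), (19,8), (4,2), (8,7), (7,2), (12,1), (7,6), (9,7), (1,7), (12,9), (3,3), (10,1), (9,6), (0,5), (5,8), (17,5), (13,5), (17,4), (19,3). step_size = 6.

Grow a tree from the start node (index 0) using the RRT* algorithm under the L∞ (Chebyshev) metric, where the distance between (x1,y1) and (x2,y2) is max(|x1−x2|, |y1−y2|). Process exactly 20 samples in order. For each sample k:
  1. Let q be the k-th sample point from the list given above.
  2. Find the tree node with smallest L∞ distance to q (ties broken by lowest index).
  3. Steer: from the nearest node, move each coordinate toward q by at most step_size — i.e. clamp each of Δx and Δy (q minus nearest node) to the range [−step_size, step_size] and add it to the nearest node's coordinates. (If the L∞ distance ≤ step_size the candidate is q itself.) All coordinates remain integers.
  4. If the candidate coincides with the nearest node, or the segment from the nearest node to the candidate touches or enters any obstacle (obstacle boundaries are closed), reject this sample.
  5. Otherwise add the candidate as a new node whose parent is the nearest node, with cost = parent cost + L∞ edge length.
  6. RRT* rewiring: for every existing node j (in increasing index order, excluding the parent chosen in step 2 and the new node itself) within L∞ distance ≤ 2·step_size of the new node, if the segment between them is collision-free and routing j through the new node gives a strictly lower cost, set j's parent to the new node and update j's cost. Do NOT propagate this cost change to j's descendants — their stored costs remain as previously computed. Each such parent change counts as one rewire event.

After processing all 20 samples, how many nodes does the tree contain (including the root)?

Node count: 9

1. q=(20,12) nearest=0 d=20 new=(6,7) → blocked by [4,9]×[3,5], reject
2. q=(8,5) nearest=0 d=8 new=(6,5) → blocked by [4,9]×[3,5], reject
3. q=(19,8) nearest=0 d=19 new=(6,7) → blocked by [4,9]×[3,5], reject
4. q=(4,2) nearest=0 d=4 new=(4,2) → add node 1 parent=0 cost=4
5. q=(8,7) nearest=1 d=5 new=(8,7) → blocked by [4,9]×[3,5], reject
6. q=(7,2) nearest=1 d=3 new=(7,2) → add node 2 parent=1 cost=7
7. q=(12,1) nearest=2 d=5 new=(12,1) → add node 3 parent=2 cost=12
8. q=(7,6) nearest=1 d=4 new=(7,6) → blocked by [4,9]×[3,5], reject
9. q=(9,7) nearest=1 d=5 new=(9,7) → blocked by [4,9]×[3,5], reject
10. q=(1,7) nearest=1 d=5 new=(1,7) → blocked by [1,5]×[7,10], reject
11. q=(12,9) nearest=2 d=7 new=(12,8) → blocked by [4,9]×[3,5], reject
12. q=(3,3) nearest=1 d=1 new=(3,3) → blocked by [0,3]×[3,6], reject
13. q=(10,1) nearest=3 d=2 new=(10,1) → add node 4 parent=3 cost=14
14. q=(9,6) nearest=2 d=4 new=(9,6) → blocked by [4,9]×[3,5], reject
15. q=(0,5) nearest=0 d=4 new=(0,5) → blocked by [0,3]×[3,6], reject
16. q=(5,8) nearest=1 d=6 new=(5,8) → blocked by [4,9]×[3,5], reject
17. q=(17,5) nearest=3 d=5 new=(17,5) → add node 5 parent=3 cost=17
18. q=(13,5) nearest=3 d=4 new=(13,5) → add node 6 parent=3 cost=16
19. q=(17,4) nearest=5 d=1 new=(17,4) → add node 7 parent=5 cost=18
20. q=(19,3) nearest=5 d=2 new=(19,3) → add node 8 parent=5 cost=19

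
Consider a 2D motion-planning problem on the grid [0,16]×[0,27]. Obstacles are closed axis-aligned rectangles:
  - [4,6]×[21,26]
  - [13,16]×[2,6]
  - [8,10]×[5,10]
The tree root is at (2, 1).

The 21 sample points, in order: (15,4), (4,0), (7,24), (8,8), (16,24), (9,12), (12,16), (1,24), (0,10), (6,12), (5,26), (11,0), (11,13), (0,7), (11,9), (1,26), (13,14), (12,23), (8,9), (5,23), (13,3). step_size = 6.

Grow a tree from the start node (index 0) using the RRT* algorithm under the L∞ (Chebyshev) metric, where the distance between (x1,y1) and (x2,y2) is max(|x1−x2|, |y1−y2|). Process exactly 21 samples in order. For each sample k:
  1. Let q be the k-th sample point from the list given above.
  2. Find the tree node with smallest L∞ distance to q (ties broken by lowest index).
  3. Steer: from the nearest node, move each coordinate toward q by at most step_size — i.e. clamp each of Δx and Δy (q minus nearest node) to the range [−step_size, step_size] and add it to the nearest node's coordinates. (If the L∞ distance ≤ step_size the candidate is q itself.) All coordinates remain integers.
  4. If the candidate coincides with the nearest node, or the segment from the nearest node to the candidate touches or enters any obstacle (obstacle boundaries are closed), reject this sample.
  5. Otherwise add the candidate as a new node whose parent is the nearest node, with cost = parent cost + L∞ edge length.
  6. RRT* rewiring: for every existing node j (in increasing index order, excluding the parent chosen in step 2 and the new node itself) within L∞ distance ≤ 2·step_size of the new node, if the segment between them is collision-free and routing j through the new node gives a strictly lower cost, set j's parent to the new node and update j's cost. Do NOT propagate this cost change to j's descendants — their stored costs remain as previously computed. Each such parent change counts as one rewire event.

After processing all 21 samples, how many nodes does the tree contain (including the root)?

1. q=(15,4) nearest=0 d=13 new=(8,4) → add node 1 parent=0 cost=6
2. q=(4,0) nearest=0 d=2 new=(4,0) → add node 2 parent=0 cost=2
3. q=(7,24) nearest=1 d=20 new=(7,10) → add node 3 parent=1 cost=12
4. q=(8,8) nearest=3 d=2 new=(8,8) → blocked by [8,10]×[5,10], reject
5. q=(16,24) nearest=3 d=14 new=(13,16) → add node 4 parent=3 cost=18
6. q=(9,12) nearest=3 d=2 new=(9,12) → add node 5 parent=3 cost=14
7. q=(12,16) nearest=4 d=1 new=(12,16) → add node 6 parent=4 cost=19
8. q=(1,24) nearest=6 d=11 new=(6,22) → blocked by [4,6]×[21,26], reject
9. q=(0,10) nearest=3 d=7 new=(1,10) → add node 7 parent=3 cost=18
10. q=(6,12) nearest=3 d=2 new=(6,12) → add node 8 parent=3 cost=14
11. q=(5,26) nearest=4 d=10 new=(7,22) → add node 9 parent=4 cost=24
12. q=(11,0) nearest=1 d=4 new=(11,0) → add node 10 parent=1 cost=10
13. q=(11,13) nearest=5 d=2 new=(11,13) → add node 11 parent=5 cost=16
14. q=(0,7) nearest=7 d=3 new=(0,7) → add node 12 parent=7 cost=21
15. q=(11,9) nearest=5 d=3 new=(11,9) → add node 13 parent=5 cost=17
16. q=(1,26) nearest=9 d=6 new=(1,26) → blocked by [4,6]×[21,26], reject
17. q=(13,14) nearest=4 d=2 new=(13,14) → add node 14 parent=4 cost=20
18. q=(12,23) nearest=9 d=5 new=(12,23) → add node 15 parent=9 cost=29
19. q=(8,9) nearest=3 d=1 new=(8,9) → blocked by [8,10]×[5,10], reject
20. q=(5,23) nearest=9 d=2 new=(5,23) → blocked by [4,6]×[21,26], reject
21. q=(13,3) nearest=10 d=3 new=(13,3) → blocked by [13,16]×[2,6], reject

Node count: 16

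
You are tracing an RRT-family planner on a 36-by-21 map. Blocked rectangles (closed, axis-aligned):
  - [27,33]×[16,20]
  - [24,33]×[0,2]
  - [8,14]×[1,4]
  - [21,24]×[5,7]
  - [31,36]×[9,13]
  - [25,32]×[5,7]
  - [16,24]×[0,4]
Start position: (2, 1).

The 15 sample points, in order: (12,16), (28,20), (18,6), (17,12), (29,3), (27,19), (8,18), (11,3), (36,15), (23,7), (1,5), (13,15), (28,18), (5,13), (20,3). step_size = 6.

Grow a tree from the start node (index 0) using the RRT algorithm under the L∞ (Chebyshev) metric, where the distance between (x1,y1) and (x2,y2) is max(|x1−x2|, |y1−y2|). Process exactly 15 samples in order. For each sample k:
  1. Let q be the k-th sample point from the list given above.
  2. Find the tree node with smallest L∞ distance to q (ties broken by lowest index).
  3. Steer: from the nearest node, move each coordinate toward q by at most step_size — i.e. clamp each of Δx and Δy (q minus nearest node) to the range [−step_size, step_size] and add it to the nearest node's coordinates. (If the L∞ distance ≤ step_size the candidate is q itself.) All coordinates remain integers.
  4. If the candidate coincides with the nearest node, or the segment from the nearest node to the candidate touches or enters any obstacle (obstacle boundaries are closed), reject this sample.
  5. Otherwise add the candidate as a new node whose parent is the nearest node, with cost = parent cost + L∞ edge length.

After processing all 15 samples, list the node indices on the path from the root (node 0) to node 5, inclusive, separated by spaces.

1. q=(12,16) nearest=0 d=15 new=(8,7) → add node 1 parent=0 cost=6
2. q=(28,20) nearest=1 d=20 new=(14,13) → add node 2 parent=1 cost=12
3. q=(18,6) nearest=2 d=7 new=(18,7) → add node 3 parent=2 cost=18
4. q=(17,12) nearest=2 d=3 new=(17,12) → add node 4 parent=2 cost=15
5. q=(29,3) nearest=3 d=11 new=(24,3) → blocked by [21,24]×[5,7], reject
6. q=(27,19) nearest=4 d=10 new=(23,18) → add node 5 parent=4 cost=21
7. q=(8,18) nearest=2 d=6 new=(8,18) → add node 6 parent=2 cost=18
8. q=(11,3) nearest=1 d=4 new=(11,3) → blocked by [8,14]×[1,4], reject
9. q=(36,15) nearest=5 d=13 new=(29,15) → blocked by [27,33]×[16,20], reject
10. q=(23,7) nearest=3 d=5 new=(23,7) → blocked by [21,24]×[5,7], reject
11. q=(1,5) nearest=0 d=4 new=(1,5) → add node 7 parent=0 cost=4
12. q=(13,15) nearest=2 d=2 new=(13,15) → add node 8 parent=2 cost=14
13. q=(28,18) nearest=5 d=5 new=(28,18) → blocked by [27,33]×[16,20], reject
14. q=(5,13) nearest=6 d=5 new=(5,13) → add node 9 parent=6 cost=23
15. q=(20,3) nearest=3 d=4 new=(20,3) → blocked by [16,24]×[0,4], reject

Path: 0 1 2 4 5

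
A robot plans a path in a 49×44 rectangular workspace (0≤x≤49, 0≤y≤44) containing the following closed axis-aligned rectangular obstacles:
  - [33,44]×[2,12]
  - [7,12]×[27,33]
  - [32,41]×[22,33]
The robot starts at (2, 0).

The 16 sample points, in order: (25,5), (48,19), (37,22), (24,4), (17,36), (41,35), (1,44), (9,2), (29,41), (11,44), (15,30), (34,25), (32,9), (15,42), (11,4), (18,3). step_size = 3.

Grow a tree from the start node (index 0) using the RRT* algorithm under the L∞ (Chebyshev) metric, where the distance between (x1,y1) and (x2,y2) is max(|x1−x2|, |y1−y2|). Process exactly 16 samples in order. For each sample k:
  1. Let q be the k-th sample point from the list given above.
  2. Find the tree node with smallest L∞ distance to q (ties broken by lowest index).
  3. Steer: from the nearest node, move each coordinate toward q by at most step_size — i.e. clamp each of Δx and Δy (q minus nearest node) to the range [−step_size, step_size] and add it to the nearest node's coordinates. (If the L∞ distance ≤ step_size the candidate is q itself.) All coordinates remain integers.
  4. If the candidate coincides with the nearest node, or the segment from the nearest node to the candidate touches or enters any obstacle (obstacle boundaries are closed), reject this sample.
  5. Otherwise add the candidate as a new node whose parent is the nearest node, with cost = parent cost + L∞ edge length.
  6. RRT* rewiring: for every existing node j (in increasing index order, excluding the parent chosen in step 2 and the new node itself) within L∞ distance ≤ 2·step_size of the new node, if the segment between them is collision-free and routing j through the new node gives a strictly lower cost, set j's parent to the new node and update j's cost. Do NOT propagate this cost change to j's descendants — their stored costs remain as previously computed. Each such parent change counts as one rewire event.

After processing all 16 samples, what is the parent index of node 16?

1. q=(25,5) nearest=0 d=23 new=(5,3) → add node 1 parent=0 cost=3
2. q=(48,19) nearest=1 d=43 new=(8,6) → add node 2 parent=1 cost=6
3. q=(37,22) nearest=2 d=29 new=(11,9) → add node 3 parent=2 cost=9
4. q=(24,4) nearest=3 d=13 new=(14,6) → add node 4 parent=3 cost=12
5. q=(17,36) nearest=3 d=27 new=(14,12) → add node 5 parent=3 cost=12
6. q=(41,35) nearest=5 d=27 new=(17,15) → add node 6 parent=5 cost=15
7. q=(1,44) nearest=6 d=29 new=(14,18) → add node 7 parent=6 cost=18
8. q=(9,2) nearest=1 d=4 new=(8,2) → add node 8 parent=1 cost=6
9. q=(29,41) nearest=7 d=23 new=(17,21) → add node 9 parent=7 cost=21
10. q=(11,44) nearest=9 d=23 new=(14,24) → add node 10 parent=9 cost=24
11. q=(15,30) nearest=10 d=6 new=(15,27) → add node 11 parent=10 cost=27
12. q=(34,25) nearest=6 d=17 new=(20,18) → add node 12 parent=6 cost=18
13. q=(32,9) nearest=12 d=12 new=(23,15) → add node 13 parent=12 cost=21
14. q=(15,42) nearest=11 d=15 new=(15,30) → add node 14 parent=11 cost=30
15. q=(11,4) nearest=2 d=3 new=(11,4) → add node 15 parent=2 cost=9
16. q=(18,3) nearest=4 d=4 new=(17,3) → add node 16 parent=4 cost=15

Parent of node 16: 4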